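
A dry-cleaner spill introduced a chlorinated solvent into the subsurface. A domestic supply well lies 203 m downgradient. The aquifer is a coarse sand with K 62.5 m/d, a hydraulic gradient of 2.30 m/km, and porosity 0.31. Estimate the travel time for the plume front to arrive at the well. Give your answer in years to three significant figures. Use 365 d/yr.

1.20 years

q = Ki = 62.5 × 0.0023 = 0.1438 m/d
v = Ki/n = 62.5·0.0023/0.31 = 0.4637 m/d
t = L / v = 203 / 0.4637 = 437.8 d
   = 437.8 / 365 = 1.20 yr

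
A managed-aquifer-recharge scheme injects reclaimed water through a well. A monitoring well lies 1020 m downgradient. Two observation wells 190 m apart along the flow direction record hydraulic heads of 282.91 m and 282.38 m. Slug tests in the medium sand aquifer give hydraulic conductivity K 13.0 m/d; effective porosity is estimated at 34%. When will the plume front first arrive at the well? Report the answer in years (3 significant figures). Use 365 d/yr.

Hydraulic gradient i = (282.91 − 282.38) / 190 = 0.53 / 190 = 0.002789
q = Ki = 13.0 × 0.002789 = 0.03626 m/d
v_s = q/n_e = 0.03626/0.34 = 0.1067 m/d
t = L / v = 1020 / 0.1067 = 9563 d
   = 9563 / 365 = 26.2 yr

26.2 years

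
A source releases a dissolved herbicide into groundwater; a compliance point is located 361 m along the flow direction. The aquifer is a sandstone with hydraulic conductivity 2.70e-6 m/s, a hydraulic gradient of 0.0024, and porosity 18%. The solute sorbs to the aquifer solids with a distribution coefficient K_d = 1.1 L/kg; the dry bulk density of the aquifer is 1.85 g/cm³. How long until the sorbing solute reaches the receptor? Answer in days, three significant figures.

K = 2.70e-6 m/s × 86400 s/d = 0.2333 m/d
q = Ki = 0.2333 × 0.0024 = 5.599e-4 m/d
v_s = q/n_e = 5.599e-4/0.18 = 0.003110 m/d
Retardation R = 1 + ρ_b·K_d/n = 1 + 1.85×1.1/0.18 = 12.31
Contaminant velocity v_c = v/R = 0.003110/12.31 = 2.528e-4 m/d
t = L/v_c = 361/2.528e-4 = 1.428e6 d

1.43e6 days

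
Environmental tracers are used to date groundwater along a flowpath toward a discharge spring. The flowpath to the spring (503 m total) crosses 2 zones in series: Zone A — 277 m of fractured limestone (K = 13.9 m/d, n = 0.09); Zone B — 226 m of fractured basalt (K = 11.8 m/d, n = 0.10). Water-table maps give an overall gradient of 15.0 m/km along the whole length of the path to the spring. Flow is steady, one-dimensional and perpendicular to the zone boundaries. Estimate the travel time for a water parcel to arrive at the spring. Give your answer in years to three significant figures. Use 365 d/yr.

Continuity: the same q passes through each zone, so ΔH = q·Σ(L_j/K_j) — the zones act as resistances in series.
Σ(L/K) = 277/13.9 + 226/11.8 = 19.93 + 19.15 = 39.08 d
K_eq = L_total / Σ(L/K) = 503 / 39.08 = 12.87 m/d
q = K_eq · i = 12.87 × 0.015 = 0.1931 m/d (same in every zone)
Zone A: v = q/n = 0.1931/0.09 = 2.145 m/d → t_A = 277/2.145 = 129.1 d
Zone B: v = q/n = 0.1931/0.10 = 1.931 m/d → t_B = 226/1.931 = 117.1 d
Total t = 129.1 + 117.1 = 246.2 d
   = 246.2 / 365 = 0.674 yr

0.674 years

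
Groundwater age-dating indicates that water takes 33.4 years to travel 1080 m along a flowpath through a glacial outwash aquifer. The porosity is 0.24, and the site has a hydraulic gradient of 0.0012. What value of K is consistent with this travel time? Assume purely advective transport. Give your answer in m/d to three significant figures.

17.7 m/d

t = 33.4 years = 12190 d
v = L / t = 1080 / 12190 = 0.08859 m/d
K = v · n / i = 0.08859 × 0.24 / 0.0012 = 17.7 m/d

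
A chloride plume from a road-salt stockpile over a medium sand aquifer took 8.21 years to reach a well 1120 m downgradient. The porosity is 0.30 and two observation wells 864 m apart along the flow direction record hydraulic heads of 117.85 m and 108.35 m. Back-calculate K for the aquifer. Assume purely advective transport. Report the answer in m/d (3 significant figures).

10.2 m/d

Hydraulic gradient i = (117.85 − 108.35) / 864 = 9.50 / 864 = 0.01100
t = 8.21 years = 2997 d
v = L / t = 1120 / 2997 = 0.3738 m/d
K = v · n / i = 0.3738 × 0.30 / 0.01100 = 10.2 m/d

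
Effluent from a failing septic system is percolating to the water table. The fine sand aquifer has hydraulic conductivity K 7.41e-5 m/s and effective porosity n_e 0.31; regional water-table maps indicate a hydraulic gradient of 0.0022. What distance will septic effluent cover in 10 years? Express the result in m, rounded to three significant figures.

166 m

K = 7.41e-5 m/s × 86400 s/d = 6.402 m/d
Specific discharge q = 6.402 × 0.0022 = 0.01408 m/d
v_s = q/n_e = 0.01408/0.31 = 0.04544 m/d
T = 10 yr × 365 = 3650 d
L = v × T = 0.04544 × 3650 = 165.8 m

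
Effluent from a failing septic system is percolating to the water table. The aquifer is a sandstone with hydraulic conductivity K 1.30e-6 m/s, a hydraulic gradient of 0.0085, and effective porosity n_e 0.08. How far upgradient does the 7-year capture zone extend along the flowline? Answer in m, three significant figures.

K = 1.30e-6 m/s × 86400 s/d = 0.1123 m/d
Darcy flux q = K·i = 0.1123 × 0.0085 = 9.547e-4 m/d
v_s = q/n_e = 9.547e-4/0.08 = 0.01193 m/d
T = 7 yr × 365 = 2555 d
L = v × T = 0.01193 × 2555 = 30.49 m

30.5 m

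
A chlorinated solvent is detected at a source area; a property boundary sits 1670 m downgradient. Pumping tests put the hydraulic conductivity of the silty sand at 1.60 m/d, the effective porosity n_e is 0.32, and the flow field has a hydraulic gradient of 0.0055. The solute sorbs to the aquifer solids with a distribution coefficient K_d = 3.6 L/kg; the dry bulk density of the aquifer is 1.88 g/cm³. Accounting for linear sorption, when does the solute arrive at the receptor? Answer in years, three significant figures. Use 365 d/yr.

3690 years

q = Ki = 1.60 × 0.0055 = 0.008800 m/d
v = Ki/n = 1.60·0.0055/0.32 = 0.02750 m/d
Retardation R = 1 + ρ_b·K_d/n = 1 + 1.88×3.6/0.32 = 22.15
Contaminant velocity v_c = v/R = 0.02750/22.15 = 0.001242 m/d
t = L/v_c = 1670/0.001242 = 1.345e6 d
   = 1.345e6/365 = 3690 yr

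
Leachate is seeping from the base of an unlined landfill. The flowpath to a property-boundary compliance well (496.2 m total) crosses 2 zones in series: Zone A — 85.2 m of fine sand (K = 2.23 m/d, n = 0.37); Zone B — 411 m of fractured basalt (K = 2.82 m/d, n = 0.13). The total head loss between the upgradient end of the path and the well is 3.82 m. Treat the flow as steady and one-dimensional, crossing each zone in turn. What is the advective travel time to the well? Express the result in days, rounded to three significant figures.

Steady 1-D flow in series ⇒ the Darcy flux q is identical in every zone and the zone head losses add (resistances L/K in series).
Σ(L/K) = 85.2/2.23 + 411/2.82 = 38.21 + 145.7 = 184.0 d
q = ΔH / Σ(L/K) = 3.82 / 184.0 = 0.02077 m/d (same in every zone)
Zone A: v = q/n = 0.02077/0.37 = 0.05613 m/d → t_A = 85.2/0.05613 = 1518 d
Zone B: v = q/n = 0.02077/0.13 = 0.1597 m/d → t_B = 411/0.1597 = 2573 d
Total t = 1518 + 2573 = 4091 d

4090 days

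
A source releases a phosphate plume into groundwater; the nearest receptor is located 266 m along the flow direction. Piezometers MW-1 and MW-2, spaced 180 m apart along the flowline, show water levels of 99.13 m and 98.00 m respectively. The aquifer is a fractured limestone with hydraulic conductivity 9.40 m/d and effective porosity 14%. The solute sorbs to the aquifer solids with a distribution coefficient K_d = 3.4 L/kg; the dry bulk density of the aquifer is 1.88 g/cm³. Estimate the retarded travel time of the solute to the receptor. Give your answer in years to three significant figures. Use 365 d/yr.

Hydraulic gradient i = (99.13 − 98.00) / 180 = 1.13 / 180 = 0.006278
Darcy flux q = K·i = 9.40 × 0.006278 = 0.05901 m/d
v_s = q/n_e = 0.05901/0.14 = 0.4215 m/d
Retardation R = 1 + ρ_b·K_d/n = 1 + 1.88×3.4/0.14 = 46.66
Contaminant velocity v_c = v/R = 0.4215/46.66 = 0.009034 m/d
t = L/v_c = 266/0.009034 = 29440 d
   = 29440/365 = 80.7 yr

80.7 years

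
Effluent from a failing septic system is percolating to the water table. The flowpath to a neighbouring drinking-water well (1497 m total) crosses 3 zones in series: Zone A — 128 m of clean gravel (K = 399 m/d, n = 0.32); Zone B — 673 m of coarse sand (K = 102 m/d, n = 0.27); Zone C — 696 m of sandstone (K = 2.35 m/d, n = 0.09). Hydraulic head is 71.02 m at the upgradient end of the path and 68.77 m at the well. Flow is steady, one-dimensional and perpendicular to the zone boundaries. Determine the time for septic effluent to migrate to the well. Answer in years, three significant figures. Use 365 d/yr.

105 years

Total head drop ΔH = 71.02 − 68.77 = 2.25 m
Steady 1-D flow in series ⇒ the Darcy flux q is identical in every zone and the zone head losses add (resistances L/K in series).
Σ(L/K) = 128/399 + 673/102 + 696/2.35 = 0.3208 + 6.598 + 296.2 = 303.1 d
q = ΔH / Σ(L/K) = 2.25 / 303.1 = 0.007424 m/d (same in every zone)
Zone A: v = q/n = 0.007424/0.32 = 0.02320 m/d → t_A = 128/0.02320 = 5518 d
Zone B: v = q/n = 0.007424/0.27 = 0.02749 m/d → t_B = 673/0.02749 = 24480 d
Zone C: v = q/n = 0.007424/0.09 = 0.08248 m/d → t_C = 696/0.08248 = 8438 d
Total t = 5518 + 24480 + 8438 = 38430 d
   = 38430 / 365 = 105 yr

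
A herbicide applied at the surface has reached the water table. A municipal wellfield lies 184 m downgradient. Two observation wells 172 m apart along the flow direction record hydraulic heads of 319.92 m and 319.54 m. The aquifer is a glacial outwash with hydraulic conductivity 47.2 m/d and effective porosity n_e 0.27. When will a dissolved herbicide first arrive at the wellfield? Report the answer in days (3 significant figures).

Hydraulic gradient i = (319.92 − 319.54) / 172 = 0.38 / 172 = 0.002209
q = Ki = 47.2 × 0.002209 = 0.1043 m/d
v = Ki/n = 47.2·0.002209/0.27 = 0.3862 m/d
t = L / v = 184 / 0.3862 = 476.4 d

476 days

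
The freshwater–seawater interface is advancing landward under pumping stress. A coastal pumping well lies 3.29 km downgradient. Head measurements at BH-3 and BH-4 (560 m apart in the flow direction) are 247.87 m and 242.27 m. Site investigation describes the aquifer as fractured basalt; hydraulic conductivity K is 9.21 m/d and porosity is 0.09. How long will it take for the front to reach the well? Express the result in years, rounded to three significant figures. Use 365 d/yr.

Hydraulic gradient i = (247.87 − 242.27) / 560 = 5.60 / 560 = 0.01000
Specific discharge q = 9.21 × 0.01000 = 0.09210 m/d
Seepage velocity v = q / n = 0.09210 / 0.09 = 1.023 m/d
L = 3.29 km = 3290 m
t = L / v = 3290 / 1.023 = 3215 d
   = 3215 / 365 = 8.81 yr

8.81 years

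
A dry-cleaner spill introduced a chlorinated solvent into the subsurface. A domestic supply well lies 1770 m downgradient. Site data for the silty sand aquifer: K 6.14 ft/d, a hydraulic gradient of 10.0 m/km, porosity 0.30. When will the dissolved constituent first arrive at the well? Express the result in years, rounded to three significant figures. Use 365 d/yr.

K = 6.14 ft/d × 0.3048 = 1.871 m/d
Darcy flux q = K·i = 1.871 × 0.010 = 0.01871 m/d
Average linear velocity = 0.01871 / 0.30 = 0.06238 m/d
t = L / v = 1770 / 0.06238 = 28370 d
   = 28370 / 365 = 77.7 yr

77.7 years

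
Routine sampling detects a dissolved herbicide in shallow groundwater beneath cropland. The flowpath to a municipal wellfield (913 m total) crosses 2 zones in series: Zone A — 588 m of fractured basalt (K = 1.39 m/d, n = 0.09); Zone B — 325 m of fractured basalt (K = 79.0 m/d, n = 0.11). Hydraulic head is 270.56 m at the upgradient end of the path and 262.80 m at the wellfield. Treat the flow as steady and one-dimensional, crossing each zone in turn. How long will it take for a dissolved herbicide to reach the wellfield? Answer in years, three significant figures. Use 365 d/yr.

13.4 years

Total head drop ΔH = 270.56 − 262.80 = 7.76 m
Continuity: the same q passes through each zone, so ΔH = q·Σ(L_j/K_j) — the zones act as resistances in series.
Σ(L/K) = 588/1.39 + 325/79.0 = 423.0 + 4.114 = 427.1 d
q = ΔH / Σ(L/K) = 7.76 / 427.1 = 0.01817 m/d (same in every zone)
Zone A: v = q/n = 0.01817/0.09 = 0.2019 m/d → t_A = 588/0.2019 = 2913 d
Zone B: v = q/n = 0.01817/0.11 = 0.1652 m/d → t_B = 325/0.1652 = 1968 d
Total t = 2913 + 1968 = 4881 d
   = 4881 / 365 = 13.4 yr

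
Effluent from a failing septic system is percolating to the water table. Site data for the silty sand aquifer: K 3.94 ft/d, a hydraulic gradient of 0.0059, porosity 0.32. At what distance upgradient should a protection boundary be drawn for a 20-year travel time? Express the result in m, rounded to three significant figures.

162 m

K = 3.94 ft/d × 0.3048 = 1.201 m/d
Specific discharge q = 1.201 × 0.0059 = 0.007085 m/d
Seepage velocity v = q / n = 0.007085 / 0.32 = 0.02214 m/d
T = 20 yr × 365 = 7300 d
L = v × T = 0.02214 × 7300 = 161.6 m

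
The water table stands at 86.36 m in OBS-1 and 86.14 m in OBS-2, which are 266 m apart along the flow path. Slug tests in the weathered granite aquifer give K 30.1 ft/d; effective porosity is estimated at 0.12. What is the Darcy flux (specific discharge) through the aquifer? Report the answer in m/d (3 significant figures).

Hydraulic gradient i = (86.36 − 86.14) / 266 = 0.22 / 266 = 8.271e-4
K = 30.1 ft/d × 0.3048 = 9.174 m/d
Darcy flux q = K·i = 9.174 × 8.271e-4 = 0.007588 m/d

0.00759 m/d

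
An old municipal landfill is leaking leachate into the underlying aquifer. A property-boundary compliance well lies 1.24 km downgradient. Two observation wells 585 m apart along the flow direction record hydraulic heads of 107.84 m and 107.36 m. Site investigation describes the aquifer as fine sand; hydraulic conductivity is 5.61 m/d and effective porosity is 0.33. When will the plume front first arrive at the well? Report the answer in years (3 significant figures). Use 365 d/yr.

244 years

Hydraulic gradient i = (107.84 − 107.36) / 585 = 0.48 / 585 = 8.205e-4
Darcy flux q = K·i = 5.61 × 8.205e-4 = 0.004603 m/d
Seepage velocity v = q / n = 0.004603 / 0.33 = 0.01395 m/d
L = 1.24 km = 1240 m
t = L / v = 1240 / 0.01395 = 88900 d
   = 88900 / 365 = 244 yr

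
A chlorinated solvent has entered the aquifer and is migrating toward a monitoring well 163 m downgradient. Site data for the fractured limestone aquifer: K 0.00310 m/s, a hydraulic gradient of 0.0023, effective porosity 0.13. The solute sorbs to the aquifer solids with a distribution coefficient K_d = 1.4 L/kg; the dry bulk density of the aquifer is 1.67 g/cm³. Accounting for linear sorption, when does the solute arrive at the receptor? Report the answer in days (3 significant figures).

653 days

K = 0.00310 m/s × 86400 s/d = 267.8 m/d
Specific discharge q = 267.8 × 0.0023 = 0.6160 m/d
Average linear velocity = 0.6160 / 0.13 = 4.739 m/d
Retardation R = 1 + ρ_b·K_d/n = 1 + 1.67×1.4/0.13 = 18.98
Contaminant velocity v_c = v/R = 4.739/18.98 = 0.2496 m/d
t = L/v_c = 163/0.2496 = 653.0 d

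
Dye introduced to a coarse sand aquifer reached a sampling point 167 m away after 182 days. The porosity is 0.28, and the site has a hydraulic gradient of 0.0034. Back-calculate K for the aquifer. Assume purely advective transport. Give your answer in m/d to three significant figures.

75.6 m/d

v = L / t = 167 / 182 = 0.9176 m/d
K = v · n / i = 0.9176 × 0.28 / 0.0034 = 75.6 m/d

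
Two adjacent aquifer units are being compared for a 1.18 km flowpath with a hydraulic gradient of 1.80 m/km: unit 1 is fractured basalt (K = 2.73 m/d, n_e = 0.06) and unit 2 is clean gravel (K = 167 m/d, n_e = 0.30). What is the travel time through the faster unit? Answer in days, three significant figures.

Unit 1 (fractured basalt): v = 2.73×0.0018/0.06 = 0.08190 m/d, t = 1180/0.08190 = 14410 d
Unit 2 (clean gravel): v = 167×0.0018/0.30 = 1.002 m/d, t = 1180/1.002 = 1178 d
Faster unit: t = 1180 d

1180 days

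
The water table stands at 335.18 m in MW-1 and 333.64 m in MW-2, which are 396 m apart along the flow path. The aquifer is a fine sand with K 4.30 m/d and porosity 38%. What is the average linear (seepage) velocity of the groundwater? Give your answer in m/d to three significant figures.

0.0440 m/d

Hydraulic gradient i = (335.18 − 333.64) / 396 = 1.54 / 396 = 0.003889
Specific discharge q = 4.30 × 0.003889 = 0.01672 m/d
v = Ki/n = 4.30·0.003889/0.38 = 0.04401 m/d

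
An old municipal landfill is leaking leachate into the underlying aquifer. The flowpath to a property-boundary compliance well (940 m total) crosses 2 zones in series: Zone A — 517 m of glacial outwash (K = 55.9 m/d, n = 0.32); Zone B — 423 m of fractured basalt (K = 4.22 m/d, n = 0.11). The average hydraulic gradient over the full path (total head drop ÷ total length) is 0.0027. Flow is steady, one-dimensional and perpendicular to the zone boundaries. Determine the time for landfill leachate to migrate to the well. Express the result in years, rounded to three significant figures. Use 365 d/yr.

Steady 1-D flow in series ⇒ the Darcy flux q is identical in every zone and the zone head losses add (resistances L/K in series).
Σ(L/K) = 517/55.9 + 423/4.22 = 9.249 + 100.2 = 109.5 d
K_eq = L_total / Σ(L/K) = 940 / 109.5 = 8.586 m/d
q = K_eq · i = 8.586 × 0.0027 = 0.02318 m/d (same in every zone)
Zone A: v = q/n = 0.02318/0.32 = 0.07244 m/d → t_A = 517/0.07244 = 7137 d
Zone B: v = q/n = 0.02318/0.11 = 0.2107 m/d → t_B = 423/0.2107 = 2007 d
Total t = 7137 + 2007 = 9144 d
   = 9144 / 365 = 25.1 yr

25.1 years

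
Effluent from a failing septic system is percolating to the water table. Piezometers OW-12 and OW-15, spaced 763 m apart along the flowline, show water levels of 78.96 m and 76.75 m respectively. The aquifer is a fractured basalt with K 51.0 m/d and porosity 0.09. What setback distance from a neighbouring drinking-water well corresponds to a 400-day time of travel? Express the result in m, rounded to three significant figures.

657 m

Hydraulic gradient i = (78.96 − 76.75) / 763 = 2.21 / 763 = 0.002896
Specific discharge q = 51.0 × 0.002896 = 0.1477 m/d
Seepage velocity v = q / n = 0.1477 / 0.09 = 1.641 m/d
L = v × T = 1.641 × 400 = 656.5 m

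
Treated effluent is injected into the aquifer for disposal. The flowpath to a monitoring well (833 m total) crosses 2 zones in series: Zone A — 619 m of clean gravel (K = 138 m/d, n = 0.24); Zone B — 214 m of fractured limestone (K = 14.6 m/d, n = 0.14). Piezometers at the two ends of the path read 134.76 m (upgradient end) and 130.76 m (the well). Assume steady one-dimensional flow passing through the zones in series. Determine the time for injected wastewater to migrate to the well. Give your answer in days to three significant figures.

Total head drop ΔH = 134.76 − 130.76 = 4.00 m
Continuity: the same q passes through each zone, so ΔH = q·Σ(L_j/K_j) — the zones act as resistances in series.
Σ(L/K) = 619/138 + 214/14.6 = 4.486 + 14.66 = 19.14 d
q = ΔH / Σ(L/K) = 4.00 / 19.14 = 0.2090 m/d (same in every zone)
Zone A: v = q/n = 0.2090/0.24 = 0.8706 m/d → t_A = 619/0.8706 = 711.0 d
Zone B: v = q/n = 0.2090/0.14 = 1.493 m/d → t_B = 214/1.493 = 143.4 d
Total t = 711.0 + 143.4 = 854.4 d

854 days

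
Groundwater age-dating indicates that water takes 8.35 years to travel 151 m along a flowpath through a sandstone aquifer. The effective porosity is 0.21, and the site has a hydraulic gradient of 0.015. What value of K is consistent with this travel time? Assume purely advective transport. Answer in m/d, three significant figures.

0.694 m/d

t = 8.35 years = 3048 d
v = L / t = 151 / 3048 = 0.04954 m/d
K = v · n / i = 0.04954 × 0.21 / 0.015 = 0.694 m/d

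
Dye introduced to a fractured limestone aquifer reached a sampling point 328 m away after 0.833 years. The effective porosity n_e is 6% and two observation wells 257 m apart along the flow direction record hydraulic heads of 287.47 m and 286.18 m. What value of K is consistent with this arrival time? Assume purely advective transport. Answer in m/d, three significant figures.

Hydraulic gradient i = (287.47 − 286.18) / 257 = 1.29 / 257 = 0.005019
t = 0.833 years = 304.0 d
v = L / t = 328 / 304.0 = 1.079 m/d
K = v · n / i = 1.079 × 0.06 / 0.005019 = 12.9 m/d

12.9 m/d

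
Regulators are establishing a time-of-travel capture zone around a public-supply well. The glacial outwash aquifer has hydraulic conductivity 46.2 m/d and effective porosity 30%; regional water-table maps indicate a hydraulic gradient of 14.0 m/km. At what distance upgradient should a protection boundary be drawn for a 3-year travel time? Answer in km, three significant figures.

Darcy flux q = K·i = 46.2 × 0.014 = 0.6468 m/d
Average linear velocity = 0.6468 / 0.30 = 2.156 m/d
T = 3 yr × 365 = 1095 d
L = v × T = 2.156 × 1095 = 2361 m
   = 2.36 km

2.36 km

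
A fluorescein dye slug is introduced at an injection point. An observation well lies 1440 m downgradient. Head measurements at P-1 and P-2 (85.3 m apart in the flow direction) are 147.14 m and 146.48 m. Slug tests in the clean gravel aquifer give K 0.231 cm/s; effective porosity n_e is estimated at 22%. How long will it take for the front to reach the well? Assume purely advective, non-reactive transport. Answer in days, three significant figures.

Hydraulic gradient i = (147.14 − 146.48) / 85.3 = 0.66 / 85.3 = 0.007737
K = 0.231 cm/s × 864 = 199.6 m/d
Darcy flux q = K·i = 199.6 × 0.007737 = 1.544 m/d
v = Ki/n = 199.6·0.007737/0.22 = 7.019 m/d
t = L / v = 1440 / 7.019 = 205.1 d

205 days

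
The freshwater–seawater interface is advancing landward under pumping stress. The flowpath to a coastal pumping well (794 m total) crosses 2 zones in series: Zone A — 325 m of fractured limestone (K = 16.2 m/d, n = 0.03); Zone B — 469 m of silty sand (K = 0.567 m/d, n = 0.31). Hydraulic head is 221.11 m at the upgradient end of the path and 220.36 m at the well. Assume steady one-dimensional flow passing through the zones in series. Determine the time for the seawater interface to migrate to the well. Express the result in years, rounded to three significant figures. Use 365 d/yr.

480 years

Total head drop ΔH = 221.11 − 220.36 = 0.75 m
Steady 1-D flow in series ⇒ the Darcy flux q is identical in every zone and the zone head losses add (resistances L/K in series).
Σ(L/K) = 325/16.2 + 469/0.567 = 20.06 + 827.2 = 847.2 d
q = ΔH / Σ(L/K) = 0.75 / 847.2 = 8.852e-4 m/d (same in every zone)
Zone A: v = q/n = 8.852e-4/0.03 = 0.02951 m/d → t_A = 325/0.02951 = 11010 d
Zone B: v = q/n = 8.852e-4/0.31 = 0.002856 m/d → t_B = 469/0.002856 = 164200 d
Total t = 11010 + 164200 = 175300 d
   = 175300 / 365 = 480 yr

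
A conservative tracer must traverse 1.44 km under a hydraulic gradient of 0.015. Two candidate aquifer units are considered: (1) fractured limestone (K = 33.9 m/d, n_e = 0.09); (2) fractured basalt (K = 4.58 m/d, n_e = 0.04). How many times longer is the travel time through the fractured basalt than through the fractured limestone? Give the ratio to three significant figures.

Unit 1 (fractured limestone): v = 33.9×0.015/0.09 = 5.650 m/d, t = 1440/5.650 = 254.9 d
Unit 2 (fractured basalt): v = 4.58×0.015/0.04 = 1.717 m/d, t = 1440/1.717 = 838.4 d
t(fractured basalt) / t(fractured limestone) = 838.4/254.9 = 3.29

3.29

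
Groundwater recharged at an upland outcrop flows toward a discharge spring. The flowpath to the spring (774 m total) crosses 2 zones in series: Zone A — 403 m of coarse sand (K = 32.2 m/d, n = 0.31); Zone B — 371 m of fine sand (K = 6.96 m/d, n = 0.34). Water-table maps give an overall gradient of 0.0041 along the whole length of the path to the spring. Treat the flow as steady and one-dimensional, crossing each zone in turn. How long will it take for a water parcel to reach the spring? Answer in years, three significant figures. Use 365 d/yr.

For zones in series the flux q is common to all zones; the equivalent conductivity is the harmonic (thickness-weighted) mean, K_eq = L_total / Σ(L_j/K_j).
Σ(L/K) = 403/32.2 + 371/6.96 = 12.52 + 53.30 = 65.82 d
K_eq = L_total / Σ(L/K) = 774 / 65.82 = 11.76 m/d
q = K_eq · i = 11.76 × 0.0041 = 0.04821 m/d (same in every zone)
Zone A: v = q/n = 0.04821/0.31 = 0.1555 m/d → t_A = 403/0.1555 = 2591 d
Zone B: v = q/n = 0.04821/0.34 = 0.1418 m/d → t_B = 371/0.1418 = 2616 d
Total t = 2591 + 2616 = 5207 d
   = 5207 / 365 = 14.3 yr

14.3 years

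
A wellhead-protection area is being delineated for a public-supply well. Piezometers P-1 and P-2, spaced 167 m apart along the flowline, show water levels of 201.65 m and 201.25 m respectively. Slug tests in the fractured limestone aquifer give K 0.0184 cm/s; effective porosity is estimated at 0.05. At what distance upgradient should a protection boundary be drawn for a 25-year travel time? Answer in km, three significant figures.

Hydraulic gradient i = (201.65 − 201.25) / 167 = 0.40 / 167 = 0.002395
K = 0.0184 cm/s × 864 = 15.90 m/d
Darcy flux q = K·i = 15.90 × 0.002395 = 0.03808 m/d
Average linear velocity = 0.03808 / 0.05 = 0.7616 m/d
T = 25 yr × 365 = 9125 d
L = v × T = 0.7616 × 9125 = 6949 m
   = 6.95 km

6.95 km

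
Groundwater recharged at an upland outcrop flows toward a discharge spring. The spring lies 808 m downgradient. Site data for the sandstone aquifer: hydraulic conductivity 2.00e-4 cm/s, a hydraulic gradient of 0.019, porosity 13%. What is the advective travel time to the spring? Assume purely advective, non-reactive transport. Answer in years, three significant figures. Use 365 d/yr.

87.7 years

K = 2.00e-4 cm/s × 864 = 0.1728 m/d
Specific discharge q = 0.1728 × 0.019 = 0.003283 m/d
Seepage velocity v = q / n = 0.003283 / 0.13 = 0.02526 m/d
t = L / v = 808 / 0.02526 = 31990 d
   = 31990 / 365 = 87.7 yr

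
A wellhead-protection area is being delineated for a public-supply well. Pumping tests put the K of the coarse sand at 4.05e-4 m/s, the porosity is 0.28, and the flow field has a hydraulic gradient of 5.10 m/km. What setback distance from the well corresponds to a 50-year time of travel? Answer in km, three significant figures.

11.6 km

K = 4.05e-4 m/s × 86400 s/d = 34.99 m/d
Specific discharge q = 34.99 × 0.0051 = 0.1785 m/d
v = Ki/n = 34.99·0.0051/0.28 = 0.6374 m/d
T = 50 yr × 365 = 18250 d
L = v × T = 0.6374 × 18250 = 11630 m
   = 11.6 km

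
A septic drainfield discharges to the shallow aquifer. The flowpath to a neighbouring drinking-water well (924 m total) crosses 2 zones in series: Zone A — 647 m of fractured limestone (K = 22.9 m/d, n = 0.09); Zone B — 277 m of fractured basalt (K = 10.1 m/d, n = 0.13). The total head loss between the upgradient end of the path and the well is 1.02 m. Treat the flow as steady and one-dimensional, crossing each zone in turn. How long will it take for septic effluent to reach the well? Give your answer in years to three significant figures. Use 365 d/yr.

Steady 1-D flow in series ⇒ the Darcy flux q is identical in every zone and the zone head losses add (resistances L/K in series).
Σ(L/K) = 647/22.9 + 277/10.1 = 28.25 + 27.43 = 55.68 d
q = ΔH / Σ(L/K) = 1.02 / 55.68 = 0.01832 m/d (same in every zone)
Zone A: v = q/n = 0.01832/0.09 = 0.2035 m/d → t_A = 647/0.2035 = 3179 d
Zone B: v = q/n = 0.01832/0.13 = 0.1409 m/d → t_B = 277/0.1409 = 1966 d
Total t = 3179 + 1966 = 5144 d
   = 5144 / 365 = 14.1 yr

14.1 years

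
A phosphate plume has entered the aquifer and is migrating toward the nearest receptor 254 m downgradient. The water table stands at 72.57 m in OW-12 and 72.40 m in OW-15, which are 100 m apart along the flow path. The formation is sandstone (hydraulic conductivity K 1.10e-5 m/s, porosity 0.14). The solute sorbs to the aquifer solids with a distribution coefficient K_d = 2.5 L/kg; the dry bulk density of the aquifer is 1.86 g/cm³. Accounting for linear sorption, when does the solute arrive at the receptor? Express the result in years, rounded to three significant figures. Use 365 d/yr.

2060 years

Hydraulic gradient i = (72.57 − 72.40) / 100 = 0.17 / 100 = 0.001700
K = 1.10e-5 m/s × 86400 s/d = 0.9504 m/d
Darcy flux q = K·i = 0.9504 × 0.001700 = 0.001616 m/d
Average linear velocity = 0.001616 / 0.14 = 0.01154 m/d
Retardation R = 1 + ρ_b·K_d/n = 1 + 1.86×2.5/0.14 = 34.21
Contaminant velocity v_c = v/R = 0.01154/34.21 = 3.373e-4 m/d
t = L/v_c = 254/3.373e-4 = 753000 d
   = 753000/365 = 2060 yr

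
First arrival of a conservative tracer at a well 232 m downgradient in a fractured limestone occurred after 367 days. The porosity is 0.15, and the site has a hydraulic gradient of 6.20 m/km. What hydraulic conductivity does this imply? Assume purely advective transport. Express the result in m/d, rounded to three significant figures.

15.3 m/d

v = L / t = 232 / 367 = 0.6322 m/d
K = v · n / i = 0.6322 × 0.15 / 0.0062 = 15.3 m/d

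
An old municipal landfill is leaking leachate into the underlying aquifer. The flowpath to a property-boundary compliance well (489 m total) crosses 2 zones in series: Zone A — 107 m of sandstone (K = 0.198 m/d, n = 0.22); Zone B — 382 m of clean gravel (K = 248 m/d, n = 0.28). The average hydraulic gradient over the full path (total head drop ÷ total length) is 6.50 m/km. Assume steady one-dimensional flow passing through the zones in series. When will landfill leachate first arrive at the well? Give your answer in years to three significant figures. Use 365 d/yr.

Continuity: the same q passes through each zone, so ΔH = q·Σ(L_j/K_j) — the zones act as resistances in series.
Σ(L/K) = 107/0.198 + 382/248 = 540.4 + 1.540 = 541.9 d
K_eq = L_total / Σ(L/K) = 489 / 541.9 = 0.9023 m/d
q = K_eq · i = 0.9023 × 0.0065 = 0.005865 m/d (same in every zone)
Zone A: v = q/n = 0.005865/0.22 = 0.02666 m/d → t_A = 107/0.02666 = 4014 d
Zone B: v = q/n = 0.005865/0.28 = 0.02095 m/d → t_B = 382/0.02095 = 18240 d
Total t = 4014 + 18240 = 22250 d
   = 22250 / 365 = 61.0 yr

61.0 years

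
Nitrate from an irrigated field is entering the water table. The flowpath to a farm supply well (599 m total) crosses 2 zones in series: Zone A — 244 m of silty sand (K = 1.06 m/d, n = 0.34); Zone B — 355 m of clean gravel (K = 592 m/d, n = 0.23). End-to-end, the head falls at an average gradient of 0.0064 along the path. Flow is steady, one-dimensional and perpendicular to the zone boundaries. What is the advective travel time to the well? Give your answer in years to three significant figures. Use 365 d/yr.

27.2 years

Steady 1-D flow in series ⇒ the Darcy flux q is identical in every zone and the zone head losses add (resistances L/K in series).
Σ(L/K) = 244/1.06 + 355/592 = 230.2 + 0.5997 = 230.8 d
K_eq = L_total / Σ(L/K) = 599 / 230.8 = 2.595 m/d
q = K_eq · i = 2.595 × 0.0064 = 0.01661 m/d (same in every zone)
Zone A: v = q/n = 0.01661/0.34 = 0.04886 m/d → t_A = 244/0.04886 = 4994 d
Zone B: v = q/n = 0.01661/0.23 = 0.07222 m/d → t_B = 355/0.07222 = 4915 d
Total t = 4994 + 4915 = 9910 d
   = 9910 / 365 = 27.2 yr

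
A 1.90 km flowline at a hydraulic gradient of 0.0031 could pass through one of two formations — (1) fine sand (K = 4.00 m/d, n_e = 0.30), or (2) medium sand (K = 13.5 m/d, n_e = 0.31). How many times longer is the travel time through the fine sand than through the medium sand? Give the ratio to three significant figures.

3.27

Unit 1 (fine sand): v = 4.00×0.0031/0.30 = 0.04133 m/d, t = 1900/0.04133 = 45970 d
Unit 2 (medium sand): v = 13.5×0.0031/0.31 = 0.1350 m/d, t = 1900/0.1350 = 14070 d
t(fine sand) / t(medium sand) = 45970/14070 = 3.27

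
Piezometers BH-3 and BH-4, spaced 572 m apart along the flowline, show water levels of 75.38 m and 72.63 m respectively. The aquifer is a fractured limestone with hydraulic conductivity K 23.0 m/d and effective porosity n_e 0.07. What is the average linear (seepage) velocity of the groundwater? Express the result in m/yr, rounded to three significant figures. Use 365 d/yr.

577 m/yr

Hydraulic gradient i = (75.38 − 72.63) / 572 = 2.75 / 572 = 0.004808
Specific discharge q = 23.0 × 0.004808 = 0.1106 m/d
v = Ki/n = 23.0·0.004808/0.07 = 1.580 m/d
   = 1.580 × 365 = 577 m/yr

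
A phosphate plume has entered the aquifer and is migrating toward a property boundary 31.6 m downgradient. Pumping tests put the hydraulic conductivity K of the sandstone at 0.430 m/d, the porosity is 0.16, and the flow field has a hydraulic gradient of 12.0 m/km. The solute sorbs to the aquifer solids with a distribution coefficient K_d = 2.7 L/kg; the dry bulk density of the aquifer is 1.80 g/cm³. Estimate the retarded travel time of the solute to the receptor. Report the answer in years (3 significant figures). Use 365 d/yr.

Specific discharge q = 0.430 × 0.012 = 0.005160 m/d
v_s = q/n_e = 0.005160/0.16 = 0.03225 m/d
Retardation R = 1 + ρ_b·K_d/n = 1 + 1.80×2.7/0.16 = 31.38
Contaminant velocity v_c = v/R = 0.03225/31.38 = 0.001028 m/d
t = L/v_c = 31.6/0.001028 = 30740 d
   = 30740/365 = 84.2 yr

84.2 years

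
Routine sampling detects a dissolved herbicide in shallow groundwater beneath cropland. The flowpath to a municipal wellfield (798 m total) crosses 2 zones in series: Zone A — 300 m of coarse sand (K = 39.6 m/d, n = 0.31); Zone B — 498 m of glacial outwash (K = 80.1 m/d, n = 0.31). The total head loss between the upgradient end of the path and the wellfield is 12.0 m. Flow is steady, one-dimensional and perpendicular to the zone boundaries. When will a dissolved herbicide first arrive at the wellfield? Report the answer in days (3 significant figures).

284 days

Steady 1-D flow in series ⇒ the Darcy flux q is identical in every zone and the zone head losses add (resistances L/K in series).
Σ(L/K) = 300/39.6 + 498/80.1 = 7.576 + 6.217 = 13.79 d
q = ΔH / Σ(L/K) = 12.0 / 13.79 = 0.8700 m/d (same in every zone)
Zone A: v = q/n = 0.8700/0.31 = 2.806 m/d → t_A = 300/2.806 = 106.9 d
Zone B: v = q/n = 0.8700/0.31 = 2.806 m/d → t_B = 498/2.806 = 177.4 d
Total t = 106.9 + 177.4 = 284.3 d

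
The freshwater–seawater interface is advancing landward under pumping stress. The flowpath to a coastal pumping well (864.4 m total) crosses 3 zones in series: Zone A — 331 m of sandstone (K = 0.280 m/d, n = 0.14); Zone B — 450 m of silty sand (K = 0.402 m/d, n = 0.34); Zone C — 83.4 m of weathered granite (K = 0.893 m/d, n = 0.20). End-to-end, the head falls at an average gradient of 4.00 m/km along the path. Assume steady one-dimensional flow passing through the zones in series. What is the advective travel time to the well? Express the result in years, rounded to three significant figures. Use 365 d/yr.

Steady 1-D flow in series ⇒ the Darcy flux q is identical in every zone and the zone head losses add (resistances L/K in series).
Σ(L/K) = 331/0.280 + 450/0.402 + 83.4/0.893 = 1182 + 1119 + 93.39 = 2395 d
K_eq = L_total / Σ(L/K) = 864.4 / 2395 = 0.3609 m/d
q = K_eq · i = 0.3609 × 0.0040 = 0.001444 m/d (same in every zone)
Zone A: v = q/n = 0.001444/0.14 = 0.01031 m/d → t_A = 331/0.01031 = 32100 d
Zone B: v = q/n = 0.001444/0.34 = 0.004246 m/d → t_B = 450/0.004246 = 106000 d
Zone C: v = q/n = 0.001444/0.20 = 0.007219 m/d → t_C = 83.4/0.007219 = 11550 d
Total t = 32100 + 106000 + 11550 = 149600 d
   = 149600 / 365 = 410 yr

410 years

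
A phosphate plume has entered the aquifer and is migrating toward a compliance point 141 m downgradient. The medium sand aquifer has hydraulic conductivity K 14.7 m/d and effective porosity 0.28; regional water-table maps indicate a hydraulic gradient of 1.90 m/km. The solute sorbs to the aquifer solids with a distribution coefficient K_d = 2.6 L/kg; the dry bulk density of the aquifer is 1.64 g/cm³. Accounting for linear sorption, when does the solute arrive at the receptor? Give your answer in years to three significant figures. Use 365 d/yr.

Darcy flux q = K·i = 14.7 × 0.0019 = 0.02793 m/d
v_s = q/n_e = 0.02793/0.28 = 0.09975 m/d
Retardation R = 1 + ρ_b·K_d/n = 1 + 1.64×2.6/0.28 = 16.23
Contaminant velocity v_c = v/R = 0.09975/16.23 = 0.006147 m/d
t = L/v_c = 141/0.006147 = 22940 d
   = 22940/365 = 62.8 yr

62.8 years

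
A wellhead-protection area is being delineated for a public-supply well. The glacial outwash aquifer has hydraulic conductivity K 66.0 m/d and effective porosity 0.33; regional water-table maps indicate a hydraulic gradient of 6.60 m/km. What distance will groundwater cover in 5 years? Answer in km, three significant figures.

Darcy flux q = K·i = 66.0 × 0.0066 = 0.4356 m/d
Average linear velocity = 0.4356 / 0.33 = 1.320 m/d
T = 5 yr × 365 = 1825 d
L = v × T = 1.320 × 1825 = 2409 m
   = 2.41 km

2.41 km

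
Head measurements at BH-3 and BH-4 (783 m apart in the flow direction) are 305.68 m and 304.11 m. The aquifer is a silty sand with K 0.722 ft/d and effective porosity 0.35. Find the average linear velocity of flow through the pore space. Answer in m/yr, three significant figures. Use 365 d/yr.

0.460 m/yr

Hydraulic gradient i = (305.68 − 304.11) / 783 = 1.57 / 783 = 0.002005
K = 0.722 ft/d × 0.3048 = 0.2201 m/d
q = Ki = 0.2201 × 0.002005 = 4.413e-4 m/d
Average linear velocity = 4.413e-4 / 0.35 = 0.001261 m/d
   = 0.001261 × 365 = 0.460 m/yr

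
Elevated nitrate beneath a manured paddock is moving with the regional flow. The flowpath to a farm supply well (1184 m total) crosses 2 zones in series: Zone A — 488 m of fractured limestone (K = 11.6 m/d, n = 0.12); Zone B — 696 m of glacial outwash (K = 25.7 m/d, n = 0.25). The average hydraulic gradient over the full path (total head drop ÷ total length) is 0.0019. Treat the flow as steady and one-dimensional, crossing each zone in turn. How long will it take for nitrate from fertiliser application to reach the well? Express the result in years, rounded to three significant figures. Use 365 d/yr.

Steady 1-D flow in series ⇒ the Darcy flux q is identical in every zone and the zone head losses add (resistances L/K in series).
Σ(L/K) = 488/11.6 + 696/25.7 = 42.07 + 27.08 = 69.15 d
K_eq = L_total / Σ(L/K) = 1184 / 69.15 = 17.12 m/d
q = K_eq · i = 17.12 × 0.0019 = 0.03253 m/d (same in every zone)
Zone A: v = q/n = 0.03253/0.12 = 0.2711 m/d → t_A = 488/0.2711 = 1800 d
Zone B: v = q/n = 0.03253/0.25 = 0.1301 m/d → t_B = 696/0.1301 = 5349 d
Total t = 1800 + 5349 = 7149 d
   = 7149 / 365 = 19.6 yr

19.6 years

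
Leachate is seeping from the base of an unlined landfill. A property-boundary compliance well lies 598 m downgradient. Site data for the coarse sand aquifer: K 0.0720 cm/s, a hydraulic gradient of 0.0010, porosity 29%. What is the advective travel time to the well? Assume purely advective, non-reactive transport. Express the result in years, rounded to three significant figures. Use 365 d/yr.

7.64 years

K = 0.0720 cm/s × 864 = 62.21 m/d
q = Ki = 62.21 × 0.0010 = 0.06221 m/d
v = Ki/n = 62.21·0.0010/0.29 = 0.2145 m/d
t = L / v = 598 / 0.2145 = 2788 d
   = 2788 / 365 = 7.64 yr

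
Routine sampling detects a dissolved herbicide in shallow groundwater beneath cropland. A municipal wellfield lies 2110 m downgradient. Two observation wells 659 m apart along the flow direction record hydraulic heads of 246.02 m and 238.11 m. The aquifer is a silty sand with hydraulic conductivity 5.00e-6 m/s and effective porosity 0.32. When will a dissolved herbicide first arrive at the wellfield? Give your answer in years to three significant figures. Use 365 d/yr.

Hydraulic gradient i = (246.02 − 238.11) / 659 = 7.91 / 659 = 0.01200
K = 5.00e-6 m/s × 86400 s/d = 0.4320 m/d
Specific discharge q = 0.4320 × 0.01200 = 0.005185 m/d
Average linear velocity = 0.005185 / 0.32 = 0.01620 m/d
t = L / v = 2110 / 0.01620 = 130200 d
   = 130200 / 365 = 357 yr

357 years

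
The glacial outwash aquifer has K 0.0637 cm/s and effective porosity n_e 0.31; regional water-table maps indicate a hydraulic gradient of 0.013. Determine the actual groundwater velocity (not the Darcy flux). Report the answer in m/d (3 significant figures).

2.31 m/d

K = 0.0637 cm/s × 864 = 55.04 m/d
q = Ki = 55.04 × 0.013 = 0.7155 m/d
v = Ki/n = 55.04·0.013/0.31 = 2.308 m/d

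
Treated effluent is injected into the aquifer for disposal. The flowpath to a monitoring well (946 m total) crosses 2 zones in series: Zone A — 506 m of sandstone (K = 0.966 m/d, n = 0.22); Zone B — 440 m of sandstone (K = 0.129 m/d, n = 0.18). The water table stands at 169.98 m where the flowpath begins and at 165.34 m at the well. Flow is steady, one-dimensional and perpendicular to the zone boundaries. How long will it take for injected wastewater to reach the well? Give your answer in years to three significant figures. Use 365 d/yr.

Total head drop ΔH = 169.98 − 165.34 = 4.64 m
Continuity: the same q passes through each zone, so ΔH = q·Σ(L_j/K_j) — the zones act as resistances in series.
Σ(L/K) = 506/0.966 + 440/0.129 = 523.8 + 3411 = 3935 d
q = ΔH / Σ(L/K) = 4.64 / 3935 = 0.001179 m/d (same in every zone)
Zone A: v = q/n = 0.001179/0.22 = 0.005360 m/d → t_A = 506/0.005360 = 94400 d
Zone B: v = q/n = 0.001179/0.18 = 0.006551 m/d → t_B = 440/0.006551 = 67160 d
Total t = 94400 + 67160 = 161600 d
   = 161600 / 365 = 443 yr

443 years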